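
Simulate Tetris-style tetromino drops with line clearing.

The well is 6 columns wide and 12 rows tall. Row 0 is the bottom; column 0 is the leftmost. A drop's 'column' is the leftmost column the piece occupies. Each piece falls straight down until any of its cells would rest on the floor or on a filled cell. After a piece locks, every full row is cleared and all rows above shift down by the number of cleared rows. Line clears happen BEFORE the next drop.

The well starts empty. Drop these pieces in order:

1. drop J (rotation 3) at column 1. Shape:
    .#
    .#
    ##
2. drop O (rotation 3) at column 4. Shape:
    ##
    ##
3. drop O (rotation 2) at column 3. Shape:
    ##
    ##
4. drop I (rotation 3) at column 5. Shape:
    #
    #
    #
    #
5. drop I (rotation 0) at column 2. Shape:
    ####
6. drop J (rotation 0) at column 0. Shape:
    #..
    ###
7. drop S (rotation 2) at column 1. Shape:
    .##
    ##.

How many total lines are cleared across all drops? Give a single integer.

Answer: 0

Derivation:
Drop 1: J rot3 at col 1 lands with bottom-row=0; cleared 0 line(s) (total 0); column heights now [0 1 3 0 0 0], max=3
Drop 2: O rot3 at col 4 lands with bottom-row=0; cleared 0 line(s) (total 0); column heights now [0 1 3 0 2 2], max=3
Drop 3: O rot2 at col 3 lands with bottom-row=2; cleared 0 line(s) (total 0); column heights now [0 1 3 4 4 2], max=4
Drop 4: I rot3 at col 5 lands with bottom-row=2; cleared 0 line(s) (total 0); column heights now [0 1 3 4 4 6], max=6
Drop 5: I rot0 at col 2 lands with bottom-row=6; cleared 0 line(s) (total 0); column heights now [0 1 7 7 7 7], max=7
Drop 6: J rot0 at col 0 lands with bottom-row=7; cleared 0 line(s) (total 0); column heights now [9 8 8 7 7 7], max=9
Drop 7: S rot2 at col 1 lands with bottom-row=8; cleared 0 line(s) (total 0); column heights now [9 9 10 10 7 7], max=10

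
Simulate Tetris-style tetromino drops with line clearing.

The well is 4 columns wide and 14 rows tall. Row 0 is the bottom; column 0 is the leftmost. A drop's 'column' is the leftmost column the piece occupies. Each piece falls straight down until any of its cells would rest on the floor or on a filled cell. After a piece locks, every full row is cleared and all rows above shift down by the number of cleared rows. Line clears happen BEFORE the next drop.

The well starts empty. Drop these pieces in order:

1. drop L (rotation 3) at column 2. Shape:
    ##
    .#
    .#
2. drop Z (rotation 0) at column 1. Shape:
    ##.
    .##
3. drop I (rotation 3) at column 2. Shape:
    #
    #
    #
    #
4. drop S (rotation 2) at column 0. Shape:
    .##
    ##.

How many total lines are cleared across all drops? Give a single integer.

Drop 1: L rot3 at col 2 lands with bottom-row=0; cleared 0 line(s) (total 0); column heights now [0 0 3 3], max=3
Drop 2: Z rot0 at col 1 lands with bottom-row=3; cleared 0 line(s) (total 0); column heights now [0 5 5 4], max=5
Drop 3: I rot3 at col 2 lands with bottom-row=5; cleared 0 line(s) (total 0); column heights now [0 5 9 4], max=9
Drop 4: S rot2 at col 0 lands with bottom-row=8; cleared 0 line(s) (total 0); column heights now [9 10 10 4], max=10

Answer: 0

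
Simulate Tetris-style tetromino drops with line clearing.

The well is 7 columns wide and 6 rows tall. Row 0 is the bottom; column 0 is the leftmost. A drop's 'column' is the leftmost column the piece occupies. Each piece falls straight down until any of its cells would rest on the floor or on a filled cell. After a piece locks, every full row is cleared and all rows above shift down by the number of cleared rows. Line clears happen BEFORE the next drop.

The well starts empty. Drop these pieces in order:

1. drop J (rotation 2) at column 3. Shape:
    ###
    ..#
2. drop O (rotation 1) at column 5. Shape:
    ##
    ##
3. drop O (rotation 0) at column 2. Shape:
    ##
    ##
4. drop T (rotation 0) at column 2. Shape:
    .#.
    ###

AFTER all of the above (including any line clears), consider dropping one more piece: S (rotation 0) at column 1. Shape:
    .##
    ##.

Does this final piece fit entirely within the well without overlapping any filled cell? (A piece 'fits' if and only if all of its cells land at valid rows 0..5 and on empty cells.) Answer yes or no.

Answer: no

Derivation:
Drop 1: J rot2 at col 3 lands with bottom-row=0; cleared 0 line(s) (total 0); column heights now [0 0 0 2 2 2 0], max=2
Drop 2: O rot1 at col 5 lands with bottom-row=2; cleared 0 line(s) (total 0); column heights now [0 0 0 2 2 4 4], max=4
Drop 3: O rot0 at col 2 lands with bottom-row=2; cleared 0 line(s) (total 0); column heights now [0 0 4 4 2 4 4], max=4
Drop 4: T rot0 at col 2 lands with bottom-row=4; cleared 0 line(s) (total 0); column heights now [0 0 5 6 5 4 4], max=6
Test piece S rot0 at col 1 (width 3): heights before test = [0 0 5 6 5 4 4]; fits = False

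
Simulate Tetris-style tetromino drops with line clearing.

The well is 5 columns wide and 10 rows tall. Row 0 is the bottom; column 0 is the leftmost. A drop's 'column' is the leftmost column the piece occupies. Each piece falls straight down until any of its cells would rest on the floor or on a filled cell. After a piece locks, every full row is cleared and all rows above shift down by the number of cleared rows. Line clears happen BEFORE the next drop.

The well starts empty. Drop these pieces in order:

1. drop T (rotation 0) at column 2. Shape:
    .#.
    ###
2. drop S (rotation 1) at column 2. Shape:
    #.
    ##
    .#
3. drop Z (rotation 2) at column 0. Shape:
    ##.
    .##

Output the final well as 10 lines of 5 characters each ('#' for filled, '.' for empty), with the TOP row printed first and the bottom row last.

Answer: .....
.....
.....
##...
.##..
..#..
..##.
...#.
...#.
..###

Derivation:
Drop 1: T rot0 at col 2 lands with bottom-row=0; cleared 0 line(s) (total 0); column heights now [0 0 1 2 1], max=2
Drop 2: S rot1 at col 2 lands with bottom-row=2; cleared 0 line(s) (total 0); column heights now [0 0 5 4 1], max=5
Drop 3: Z rot2 at col 0 lands with bottom-row=5; cleared 0 line(s) (total 0); column heights now [7 7 6 4 1], max=7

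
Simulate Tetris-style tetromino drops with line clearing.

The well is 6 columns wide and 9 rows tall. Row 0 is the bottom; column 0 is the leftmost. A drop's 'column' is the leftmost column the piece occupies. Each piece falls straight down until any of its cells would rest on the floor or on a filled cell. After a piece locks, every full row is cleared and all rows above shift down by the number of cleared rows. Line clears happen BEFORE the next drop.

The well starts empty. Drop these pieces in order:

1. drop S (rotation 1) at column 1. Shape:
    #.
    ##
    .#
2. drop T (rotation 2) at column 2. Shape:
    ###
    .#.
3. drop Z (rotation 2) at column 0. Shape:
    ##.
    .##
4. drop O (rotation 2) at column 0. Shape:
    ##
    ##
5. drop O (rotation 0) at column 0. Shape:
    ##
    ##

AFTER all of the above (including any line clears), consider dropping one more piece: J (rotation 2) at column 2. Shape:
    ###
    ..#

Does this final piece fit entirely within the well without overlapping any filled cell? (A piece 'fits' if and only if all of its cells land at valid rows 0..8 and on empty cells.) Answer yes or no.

Answer: yes

Derivation:
Drop 1: S rot1 at col 1 lands with bottom-row=0; cleared 0 line(s) (total 0); column heights now [0 3 2 0 0 0], max=3
Drop 2: T rot2 at col 2 lands with bottom-row=1; cleared 0 line(s) (total 0); column heights now [0 3 3 3 3 0], max=3
Drop 3: Z rot2 at col 0 lands with bottom-row=3; cleared 0 line(s) (total 0); column heights now [5 5 4 3 3 0], max=5
Drop 4: O rot2 at col 0 lands with bottom-row=5; cleared 0 line(s) (total 0); column heights now [7 7 4 3 3 0], max=7
Drop 5: O rot0 at col 0 lands with bottom-row=7; cleared 0 line(s) (total 0); column heights now [9 9 4 3 3 0], max=9
Test piece J rot2 at col 2 (width 3): heights before test = [9 9 4 3 3 0]; fits = True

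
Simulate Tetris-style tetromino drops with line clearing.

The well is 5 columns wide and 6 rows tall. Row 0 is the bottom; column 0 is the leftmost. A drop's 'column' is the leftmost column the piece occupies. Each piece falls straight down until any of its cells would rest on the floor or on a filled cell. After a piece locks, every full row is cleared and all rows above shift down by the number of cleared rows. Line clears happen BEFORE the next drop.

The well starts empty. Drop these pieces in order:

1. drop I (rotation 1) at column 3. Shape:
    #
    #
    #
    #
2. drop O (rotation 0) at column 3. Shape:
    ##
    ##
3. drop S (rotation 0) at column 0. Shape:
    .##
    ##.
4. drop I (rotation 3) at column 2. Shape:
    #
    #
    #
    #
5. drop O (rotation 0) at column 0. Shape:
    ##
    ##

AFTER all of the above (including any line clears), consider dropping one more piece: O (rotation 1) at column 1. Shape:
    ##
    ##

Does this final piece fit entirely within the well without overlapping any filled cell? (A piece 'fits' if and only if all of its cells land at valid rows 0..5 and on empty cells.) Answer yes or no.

Answer: no

Derivation:
Drop 1: I rot1 at col 3 lands with bottom-row=0; cleared 0 line(s) (total 0); column heights now [0 0 0 4 0], max=4
Drop 2: O rot0 at col 3 lands with bottom-row=4; cleared 0 line(s) (total 0); column heights now [0 0 0 6 6], max=6
Drop 3: S rot0 at col 0 lands with bottom-row=0; cleared 0 line(s) (total 0); column heights now [1 2 2 6 6], max=6
Drop 4: I rot3 at col 2 lands with bottom-row=2; cleared 0 line(s) (total 0); column heights now [1 2 6 6 6], max=6
Drop 5: O rot0 at col 0 lands with bottom-row=2; cleared 0 line(s) (total 0); column heights now [4 4 6 6 6], max=6
Test piece O rot1 at col 1 (width 2): heights before test = [4 4 6 6 6]; fits = False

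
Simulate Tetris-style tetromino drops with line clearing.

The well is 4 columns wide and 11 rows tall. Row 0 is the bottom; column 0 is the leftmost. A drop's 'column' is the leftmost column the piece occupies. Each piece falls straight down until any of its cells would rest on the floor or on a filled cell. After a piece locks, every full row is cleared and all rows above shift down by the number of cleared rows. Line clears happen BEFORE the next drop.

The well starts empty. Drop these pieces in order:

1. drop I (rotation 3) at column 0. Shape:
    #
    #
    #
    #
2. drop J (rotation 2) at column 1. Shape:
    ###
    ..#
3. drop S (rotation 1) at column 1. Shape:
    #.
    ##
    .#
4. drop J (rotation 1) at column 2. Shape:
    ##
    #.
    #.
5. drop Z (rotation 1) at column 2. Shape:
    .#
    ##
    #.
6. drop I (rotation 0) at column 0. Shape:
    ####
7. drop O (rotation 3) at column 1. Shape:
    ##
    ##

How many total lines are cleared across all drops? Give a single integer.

Answer: 2

Derivation:
Drop 1: I rot3 at col 0 lands with bottom-row=0; cleared 0 line(s) (total 0); column heights now [4 0 0 0], max=4
Drop 2: J rot2 at col 1 lands with bottom-row=0; cleared 1 line(s) (total 1); column heights now [3 0 0 1], max=3
Drop 3: S rot1 at col 1 lands with bottom-row=0; cleared 0 line(s) (total 1); column heights now [3 3 2 1], max=3
Drop 4: J rot1 at col 2 lands with bottom-row=2; cleared 0 line(s) (total 1); column heights now [3 3 5 5], max=5
Drop 5: Z rot1 at col 2 lands with bottom-row=5; cleared 0 line(s) (total 1); column heights now [3 3 7 8], max=8
Drop 6: I rot0 at col 0 lands with bottom-row=8; cleared 1 line(s) (total 2); column heights now [3 3 7 8], max=8
Drop 7: O rot3 at col 1 lands with bottom-row=7; cleared 0 line(s) (total 2); column heights now [3 9 9 8], max=9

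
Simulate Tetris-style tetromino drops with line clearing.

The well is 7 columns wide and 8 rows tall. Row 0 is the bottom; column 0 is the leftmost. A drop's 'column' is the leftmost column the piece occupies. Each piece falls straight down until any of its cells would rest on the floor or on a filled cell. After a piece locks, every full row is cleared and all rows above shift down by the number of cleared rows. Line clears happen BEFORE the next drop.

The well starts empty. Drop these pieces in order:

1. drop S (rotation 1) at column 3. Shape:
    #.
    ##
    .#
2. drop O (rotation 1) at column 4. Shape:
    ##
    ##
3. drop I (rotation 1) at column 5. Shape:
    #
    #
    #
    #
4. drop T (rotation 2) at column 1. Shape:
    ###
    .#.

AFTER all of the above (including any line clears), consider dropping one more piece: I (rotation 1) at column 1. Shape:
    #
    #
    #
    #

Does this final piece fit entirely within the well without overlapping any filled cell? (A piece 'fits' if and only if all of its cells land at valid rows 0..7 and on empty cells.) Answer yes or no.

Drop 1: S rot1 at col 3 lands with bottom-row=0; cleared 0 line(s) (total 0); column heights now [0 0 0 3 2 0 0], max=3
Drop 2: O rot1 at col 4 lands with bottom-row=2; cleared 0 line(s) (total 0); column heights now [0 0 0 3 4 4 0], max=4
Drop 3: I rot1 at col 5 lands with bottom-row=4; cleared 0 line(s) (total 0); column heights now [0 0 0 3 4 8 0], max=8
Drop 4: T rot2 at col 1 lands with bottom-row=2; cleared 0 line(s) (total 0); column heights now [0 4 4 4 4 8 0], max=8
Test piece I rot1 at col 1 (width 1): heights before test = [0 4 4 4 4 8 0]; fits = True

Answer: yes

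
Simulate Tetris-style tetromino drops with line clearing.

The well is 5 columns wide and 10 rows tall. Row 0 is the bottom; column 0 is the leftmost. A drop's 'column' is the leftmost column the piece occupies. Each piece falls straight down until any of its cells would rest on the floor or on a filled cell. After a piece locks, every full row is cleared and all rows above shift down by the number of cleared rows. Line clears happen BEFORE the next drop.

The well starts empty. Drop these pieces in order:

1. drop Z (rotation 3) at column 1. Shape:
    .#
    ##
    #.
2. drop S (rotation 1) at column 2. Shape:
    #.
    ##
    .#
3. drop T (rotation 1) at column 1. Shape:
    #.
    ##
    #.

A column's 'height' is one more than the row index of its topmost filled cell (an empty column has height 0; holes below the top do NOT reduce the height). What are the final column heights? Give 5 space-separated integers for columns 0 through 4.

Answer: 0 7 6 4 0

Derivation:
Drop 1: Z rot3 at col 1 lands with bottom-row=0; cleared 0 line(s) (total 0); column heights now [0 2 3 0 0], max=3
Drop 2: S rot1 at col 2 lands with bottom-row=2; cleared 0 line(s) (total 0); column heights now [0 2 5 4 0], max=5
Drop 3: T rot1 at col 1 lands with bottom-row=4; cleared 0 line(s) (total 0); column heights now [0 7 6 4 0], max=7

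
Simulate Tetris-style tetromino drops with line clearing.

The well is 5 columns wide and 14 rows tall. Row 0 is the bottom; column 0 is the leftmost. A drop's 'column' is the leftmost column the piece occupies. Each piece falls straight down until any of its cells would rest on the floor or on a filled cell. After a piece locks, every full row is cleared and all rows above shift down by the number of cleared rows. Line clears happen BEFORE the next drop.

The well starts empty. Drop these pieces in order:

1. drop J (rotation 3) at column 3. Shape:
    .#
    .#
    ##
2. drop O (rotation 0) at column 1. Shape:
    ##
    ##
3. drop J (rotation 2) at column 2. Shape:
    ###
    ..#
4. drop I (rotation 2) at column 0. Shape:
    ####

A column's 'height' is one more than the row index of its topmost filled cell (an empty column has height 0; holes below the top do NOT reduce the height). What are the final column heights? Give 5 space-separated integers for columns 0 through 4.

Answer: 6 6 6 6 5

Derivation:
Drop 1: J rot3 at col 3 lands with bottom-row=0; cleared 0 line(s) (total 0); column heights now [0 0 0 1 3], max=3
Drop 2: O rot0 at col 1 lands with bottom-row=0; cleared 0 line(s) (total 0); column heights now [0 2 2 1 3], max=3
Drop 3: J rot2 at col 2 lands with bottom-row=3; cleared 0 line(s) (total 0); column heights now [0 2 5 5 5], max=5
Drop 4: I rot2 at col 0 lands with bottom-row=5; cleared 0 line(s) (total 0); column heights now [6 6 6 6 5], max=6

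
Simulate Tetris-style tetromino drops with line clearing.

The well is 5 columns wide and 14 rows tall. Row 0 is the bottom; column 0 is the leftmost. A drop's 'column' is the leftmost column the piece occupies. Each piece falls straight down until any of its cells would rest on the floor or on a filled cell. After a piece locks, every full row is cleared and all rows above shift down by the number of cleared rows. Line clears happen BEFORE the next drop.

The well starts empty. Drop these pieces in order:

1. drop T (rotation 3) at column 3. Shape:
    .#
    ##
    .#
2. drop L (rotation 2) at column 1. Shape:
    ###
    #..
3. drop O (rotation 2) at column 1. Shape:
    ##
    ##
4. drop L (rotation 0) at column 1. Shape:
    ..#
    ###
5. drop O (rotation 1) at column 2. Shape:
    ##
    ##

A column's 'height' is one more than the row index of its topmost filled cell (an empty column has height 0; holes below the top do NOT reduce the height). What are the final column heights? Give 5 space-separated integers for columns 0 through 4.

Drop 1: T rot3 at col 3 lands with bottom-row=0; cleared 0 line(s) (total 0); column heights now [0 0 0 2 3], max=3
Drop 2: L rot2 at col 1 lands with bottom-row=1; cleared 0 line(s) (total 0); column heights now [0 3 3 3 3], max=3
Drop 3: O rot2 at col 1 lands with bottom-row=3; cleared 0 line(s) (total 0); column heights now [0 5 5 3 3], max=5
Drop 4: L rot0 at col 1 lands with bottom-row=5; cleared 0 line(s) (total 0); column heights now [0 6 6 7 3], max=7
Drop 5: O rot1 at col 2 lands with bottom-row=7; cleared 0 line(s) (total 0); column heights now [0 6 9 9 3], max=9

Answer: 0 6 9 9 3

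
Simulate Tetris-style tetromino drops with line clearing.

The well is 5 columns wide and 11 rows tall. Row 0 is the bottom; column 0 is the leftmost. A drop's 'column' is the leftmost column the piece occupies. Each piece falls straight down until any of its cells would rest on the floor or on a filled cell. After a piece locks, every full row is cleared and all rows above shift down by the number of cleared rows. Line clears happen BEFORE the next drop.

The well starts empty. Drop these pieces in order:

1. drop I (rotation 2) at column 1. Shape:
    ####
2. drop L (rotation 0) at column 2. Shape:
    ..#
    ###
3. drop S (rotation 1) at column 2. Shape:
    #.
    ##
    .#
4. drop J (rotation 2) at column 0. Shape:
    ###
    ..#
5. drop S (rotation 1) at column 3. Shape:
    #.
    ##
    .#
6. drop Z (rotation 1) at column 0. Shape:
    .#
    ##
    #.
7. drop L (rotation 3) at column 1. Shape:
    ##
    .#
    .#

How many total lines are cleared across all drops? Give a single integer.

Answer: 0

Derivation:
Drop 1: I rot2 at col 1 lands with bottom-row=0; cleared 0 line(s) (total 0); column heights now [0 1 1 1 1], max=1
Drop 2: L rot0 at col 2 lands with bottom-row=1; cleared 0 line(s) (total 0); column heights now [0 1 2 2 3], max=3
Drop 3: S rot1 at col 2 lands with bottom-row=2; cleared 0 line(s) (total 0); column heights now [0 1 5 4 3], max=5
Drop 4: J rot2 at col 0 lands with bottom-row=5; cleared 0 line(s) (total 0); column heights now [7 7 7 4 3], max=7
Drop 5: S rot1 at col 3 lands with bottom-row=3; cleared 0 line(s) (total 0); column heights now [7 7 7 6 5], max=7
Drop 6: Z rot1 at col 0 lands with bottom-row=7; cleared 0 line(s) (total 0); column heights now [9 10 7 6 5], max=10
Drop 7: L rot3 at col 1 lands with bottom-row=8; cleared 0 line(s) (total 0); column heights now [9 11 11 6 5], max=11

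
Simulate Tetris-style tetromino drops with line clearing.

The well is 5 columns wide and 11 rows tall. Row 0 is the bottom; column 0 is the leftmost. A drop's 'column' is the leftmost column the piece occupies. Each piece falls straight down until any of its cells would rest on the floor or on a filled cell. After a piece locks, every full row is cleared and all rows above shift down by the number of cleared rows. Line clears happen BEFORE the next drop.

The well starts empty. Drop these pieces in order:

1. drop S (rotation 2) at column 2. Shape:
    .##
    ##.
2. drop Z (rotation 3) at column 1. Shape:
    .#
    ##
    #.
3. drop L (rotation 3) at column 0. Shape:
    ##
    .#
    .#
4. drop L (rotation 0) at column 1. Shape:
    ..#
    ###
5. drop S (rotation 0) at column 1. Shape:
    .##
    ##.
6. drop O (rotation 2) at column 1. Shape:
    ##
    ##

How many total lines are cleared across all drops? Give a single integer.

Answer: 0

Derivation:
Drop 1: S rot2 at col 2 lands with bottom-row=0; cleared 0 line(s) (total 0); column heights now [0 0 1 2 2], max=2
Drop 2: Z rot3 at col 1 lands with bottom-row=0; cleared 0 line(s) (total 0); column heights now [0 2 3 2 2], max=3
Drop 3: L rot3 at col 0 lands with bottom-row=2; cleared 0 line(s) (total 0); column heights now [5 5 3 2 2], max=5
Drop 4: L rot0 at col 1 lands with bottom-row=5; cleared 0 line(s) (total 0); column heights now [5 6 6 7 2], max=7
Drop 5: S rot0 at col 1 lands with bottom-row=6; cleared 0 line(s) (total 0); column heights now [5 7 8 8 2], max=8
Drop 6: O rot2 at col 1 lands with bottom-row=8; cleared 0 line(s) (total 0); column heights now [5 10 10 8 2], max=10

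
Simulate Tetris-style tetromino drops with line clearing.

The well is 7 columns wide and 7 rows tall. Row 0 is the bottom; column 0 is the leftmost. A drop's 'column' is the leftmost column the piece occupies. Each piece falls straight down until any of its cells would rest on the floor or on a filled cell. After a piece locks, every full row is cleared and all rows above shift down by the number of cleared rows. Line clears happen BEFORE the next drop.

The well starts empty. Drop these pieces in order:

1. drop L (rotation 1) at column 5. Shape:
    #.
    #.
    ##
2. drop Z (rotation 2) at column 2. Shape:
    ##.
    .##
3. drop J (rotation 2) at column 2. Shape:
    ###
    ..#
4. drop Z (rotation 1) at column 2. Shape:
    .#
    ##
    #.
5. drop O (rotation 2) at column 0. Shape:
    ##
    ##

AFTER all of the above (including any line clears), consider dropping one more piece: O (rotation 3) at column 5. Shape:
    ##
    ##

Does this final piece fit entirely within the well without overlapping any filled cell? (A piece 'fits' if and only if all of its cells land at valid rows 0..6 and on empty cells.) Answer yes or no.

Drop 1: L rot1 at col 5 lands with bottom-row=0; cleared 0 line(s) (total 0); column heights now [0 0 0 0 0 3 1], max=3
Drop 2: Z rot2 at col 2 lands with bottom-row=0; cleared 0 line(s) (total 0); column heights now [0 0 2 2 1 3 1], max=3
Drop 3: J rot2 at col 2 lands with bottom-row=1; cleared 0 line(s) (total 0); column heights now [0 0 3 3 3 3 1], max=3
Drop 4: Z rot1 at col 2 lands with bottom-row=3; cleared 0 line(s) (total 0); column heights now [0 0 5 6 3 3 1], max=6
Drop 5: O rot2 at col 0 lands with bottom-row=0; cleared 0 line(s) (total 0); column heights now [2 2 5 6 3 3 1], max=6
Test piece O rot3 at col 5 (width 2): heights before test = [2 2 5 6 3 3 1]; fits = True

Answer: yes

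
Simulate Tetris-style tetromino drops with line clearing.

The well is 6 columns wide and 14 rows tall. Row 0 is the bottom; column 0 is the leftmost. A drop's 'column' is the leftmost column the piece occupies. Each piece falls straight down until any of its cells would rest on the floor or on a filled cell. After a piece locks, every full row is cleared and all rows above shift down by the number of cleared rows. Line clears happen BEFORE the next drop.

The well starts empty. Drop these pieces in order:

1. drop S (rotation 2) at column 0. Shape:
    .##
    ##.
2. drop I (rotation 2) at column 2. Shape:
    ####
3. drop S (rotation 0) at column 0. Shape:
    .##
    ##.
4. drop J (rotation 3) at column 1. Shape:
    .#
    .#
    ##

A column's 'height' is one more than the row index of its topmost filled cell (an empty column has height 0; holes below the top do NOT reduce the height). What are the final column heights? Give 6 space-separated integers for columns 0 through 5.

Answer: 1 4 6 0 0 0

Derivation:
Drop 1: S rot2 at col 0 lands with bottom-row=0; cleared 0 line(s) (total 0); column heights now [1 2 2 0 0 0], max=2
Drop 2: I rot2 at col 2 lands with bottom-row=2; cleared 0 line(s) (total 0); column heights now [1 2 3 3 3 3], max=3
Drop 3: S rot0 at col 0 lands with bottom-row=2; cleared 1 line(s) (total 1); column heights now [1 3 3 0 0 0], max=3
Drop 4: J rot3 at col 1 lands with bottom-row=3; cleared 0 line(s) (total 1); column heights now [1 4 6 0 0 0], max=6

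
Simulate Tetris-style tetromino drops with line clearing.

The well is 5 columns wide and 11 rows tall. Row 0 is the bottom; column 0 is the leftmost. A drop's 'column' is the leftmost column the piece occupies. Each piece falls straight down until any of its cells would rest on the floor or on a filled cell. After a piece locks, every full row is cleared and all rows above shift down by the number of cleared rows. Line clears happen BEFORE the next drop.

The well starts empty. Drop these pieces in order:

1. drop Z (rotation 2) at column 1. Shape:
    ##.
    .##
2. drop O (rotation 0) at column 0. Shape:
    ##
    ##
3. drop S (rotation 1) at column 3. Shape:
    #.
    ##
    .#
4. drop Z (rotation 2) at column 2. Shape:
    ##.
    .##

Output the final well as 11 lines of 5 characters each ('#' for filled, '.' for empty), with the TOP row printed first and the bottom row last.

Drop 1: Z rot2 at col 1 lands with bottom-row=0; cleared 0 line(s) (total 0); column heights now [0 2 2 1 0], max=2
Drop 2: O rot0 at col 0 lands with bottom-row=2; cleared 0 line(s) (total 0); column heights now [4 4 2 1 0], max=4
Drop 3: S rot1 at col 3 lands with bottom-row=0; cleared 0 line(s) (total 0); column heights now [4 4 2 3 2], max=4
Drop 4: Z rot2 at col 2 lands with bottom-row=3; cleared 0 line(s) (total 0); column heights now [4 4 5 5 4], max=5

Answer: .....
.....
.....
.....
.....
.....
..##.
##.##
##.#.
.####
..###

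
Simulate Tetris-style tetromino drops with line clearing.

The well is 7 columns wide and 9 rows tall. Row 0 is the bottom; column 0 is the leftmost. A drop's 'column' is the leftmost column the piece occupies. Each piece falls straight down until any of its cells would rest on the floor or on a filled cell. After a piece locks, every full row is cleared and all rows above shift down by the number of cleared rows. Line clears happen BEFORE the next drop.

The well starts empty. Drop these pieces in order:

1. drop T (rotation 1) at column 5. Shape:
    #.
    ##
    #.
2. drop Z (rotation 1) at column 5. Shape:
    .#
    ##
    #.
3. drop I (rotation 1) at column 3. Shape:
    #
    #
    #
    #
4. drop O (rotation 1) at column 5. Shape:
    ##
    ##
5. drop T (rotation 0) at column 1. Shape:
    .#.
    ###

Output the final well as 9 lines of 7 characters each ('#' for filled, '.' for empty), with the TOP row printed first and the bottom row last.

Answer: .......
.....##
.....##
..#...#
.###.##
...#.#.
...#.#.
...#.##
...#.#.

Derivation:
Drop 1: T rot1 at col 5 lands with bottom-row=0; cleared 0 line(s) (total 0); column heights now [0 0 0 0 0 3 2], max=3
Drop 2: Z rot1 at col 5 lands with bottom-row=3; cleared 0 line(s) (total 0); column heights now [0 0 0 0 0 5 6], max=6
Drop 3: I rot1 at col 3 lands with bottom-row=0; cleared 0 line(s) (total 0); column heights now [0 0 0 4 0 5 6], max=6
Drop 4: O rot1 at col 5 lands with bottom-row=6; cleared 0 line(s) (total 0); column heights now [0 0 0 4 0 8 8], max=8
Drop 5: T rot0 at col 1 lands with bottom-row=4; cleared 0 line(s) (total 0); column heights now [0 5 6 5 0 8 8], max=8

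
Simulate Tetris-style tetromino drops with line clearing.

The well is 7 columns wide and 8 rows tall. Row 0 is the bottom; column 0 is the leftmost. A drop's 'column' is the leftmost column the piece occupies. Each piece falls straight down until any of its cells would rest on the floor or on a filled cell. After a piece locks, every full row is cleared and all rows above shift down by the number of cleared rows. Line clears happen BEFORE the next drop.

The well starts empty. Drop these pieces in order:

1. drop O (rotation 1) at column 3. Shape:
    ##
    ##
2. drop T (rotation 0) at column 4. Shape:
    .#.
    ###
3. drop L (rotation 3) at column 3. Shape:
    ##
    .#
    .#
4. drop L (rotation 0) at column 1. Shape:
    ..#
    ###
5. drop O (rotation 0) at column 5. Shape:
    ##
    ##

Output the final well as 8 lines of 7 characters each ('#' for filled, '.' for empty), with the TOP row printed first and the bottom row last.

Answer: ...#...
.###...
...####
....###
....##.
....###
...##..
...##..

Derivation:
Drop 1: O rot1 at col 3 lands with bottom-row=0; cleared 0 line(s) (total 0); column heights now [0 0 0 2 2 0 0], max=2
Drop 2: T rot0 at col 4 lands with bottom-row=2; cleared 0 line(s) (total 0); column heights now [0 0 0 2 3 4 3], max=4
Drop 3: L rot3 at col 3 lands with bottom-row=3; cleared 0 line(s) (total 0); column heights now [0 0 0 6 6 4 3], max=6
Drop 4: L rot0 at col 1 lands with bottom-row=6; cleared 0 line(s) (total 0); column heights now [0 7 7 8 6 4 3], max=8
Drop 5: O rot0 at col 5 lands with bottom-row=4; cleared 0 line(s) (total 0); column heights now [0 7 7 8 6 6 6], max=8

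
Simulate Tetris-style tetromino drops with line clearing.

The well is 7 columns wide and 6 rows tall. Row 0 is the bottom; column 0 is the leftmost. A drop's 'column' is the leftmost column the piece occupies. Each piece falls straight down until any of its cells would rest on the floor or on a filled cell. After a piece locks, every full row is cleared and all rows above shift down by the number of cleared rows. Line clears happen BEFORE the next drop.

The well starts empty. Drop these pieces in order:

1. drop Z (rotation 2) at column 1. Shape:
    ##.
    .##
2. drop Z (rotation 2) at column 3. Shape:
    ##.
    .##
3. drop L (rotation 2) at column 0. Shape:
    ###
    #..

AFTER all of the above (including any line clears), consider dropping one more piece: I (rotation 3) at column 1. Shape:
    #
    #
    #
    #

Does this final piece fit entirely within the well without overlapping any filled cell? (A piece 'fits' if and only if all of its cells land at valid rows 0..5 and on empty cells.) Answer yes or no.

Drop 1: Z rot2 at col 1 lands with bottom-row=0; cleared 0 line(s) (total 0); column heights now [0 2 2 1 0 0 0], max=2
Drop 2: Z rot2 at col 3 lands with bottom-row=0; cleared 0 line(s) (total 0); column heights now [0 2 2 2 2 1 0], max=2
Drop 3: L rot2 at col 0 lands with bottom-row=1; cleared 0 line(s) (total 0); column heights now [3 3 3 2 2 1 0], max=3
Test piece I rot3 at col 1 (width 1): heights before test = [3 3 3 2 2 1 0]; fits = False

Answer: no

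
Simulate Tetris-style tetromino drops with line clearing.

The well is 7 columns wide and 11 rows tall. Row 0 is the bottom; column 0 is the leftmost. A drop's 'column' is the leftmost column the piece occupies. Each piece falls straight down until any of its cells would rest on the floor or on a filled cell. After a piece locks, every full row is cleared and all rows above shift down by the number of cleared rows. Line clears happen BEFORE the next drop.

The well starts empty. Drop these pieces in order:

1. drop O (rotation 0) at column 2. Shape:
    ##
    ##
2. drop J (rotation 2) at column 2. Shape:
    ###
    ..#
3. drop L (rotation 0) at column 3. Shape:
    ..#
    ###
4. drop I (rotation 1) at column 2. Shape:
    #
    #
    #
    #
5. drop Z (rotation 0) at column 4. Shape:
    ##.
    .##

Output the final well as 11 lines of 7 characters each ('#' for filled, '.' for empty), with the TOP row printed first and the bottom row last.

Answer: .......
.......
.......
.......
..#.##.
..#..##
..#..#.
..####.
..###..
..###..
..##...

Derivation:
Drop 1: O rot0 at col 2 lands with bottom-row=0; cleared 0 line(s) (total 0); column heights now [0 0 2 2 0 0 0], max=2
Drop 2: J rot2 at col 2 lands with bottom-row=1; cleared 0 line(s) (total 0); column heights now [0 0 3 3 3 0 0], max=3
Drop 3: L rot0 at col 3 lands with bottom-row=3; cleared 0 line(s) (total 0); column heights now [0 0 3 4 4 5 0], max=5
Drop 4: I rot1 at col 2 lands with bottom-row=3; cleared 0 line(s) (total 0); column heights now [0 0 7 4 4 5 0], max=7
Drop 5: Z rot0 at col 4 lands with bottom-row=5; cleared 0 line(s) (total 0); column heights now [0 0 7 4 7 7 6], max=7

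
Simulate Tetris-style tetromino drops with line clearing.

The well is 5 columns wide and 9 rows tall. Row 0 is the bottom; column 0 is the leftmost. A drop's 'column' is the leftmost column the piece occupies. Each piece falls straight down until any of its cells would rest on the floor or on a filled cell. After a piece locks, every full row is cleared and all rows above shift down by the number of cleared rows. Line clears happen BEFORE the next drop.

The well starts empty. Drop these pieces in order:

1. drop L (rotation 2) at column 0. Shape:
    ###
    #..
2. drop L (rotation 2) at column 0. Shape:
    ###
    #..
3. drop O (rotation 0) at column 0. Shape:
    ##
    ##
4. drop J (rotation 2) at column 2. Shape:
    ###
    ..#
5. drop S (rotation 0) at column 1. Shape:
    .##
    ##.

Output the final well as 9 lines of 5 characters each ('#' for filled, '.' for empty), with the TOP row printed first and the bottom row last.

Answer: .....
.....
..##.
.##..
##...
###.#
#....
###..
#....

Derivation:
Drop 1: L rot2 at col 0 lands with bottom-row=0; cleared 0 line(s) (total 0); column heights now [2 2 2 0 0], max=2
Drop 2: L rot2 at col 0 lands with bottom-row=2; cleared 0 line(s) (total 0); column heights now [4 4 4 0 0], max=4
Drop 3: O rot0 at col 0 lands with bottom-row=4; cleared 0 line(s) (total 0); column heights now [6 6 4 0 0], max=6
Drop 4: J rot2 at col 2 lands with bottom-row=3; cleared 1 line(s) (total 1); column heights now [5 5 4 0 4], max=5
Drop 5: S rot0 at col 1 lands with bottom-row=5; cleared 0 line(s) (total 1); column heights now [5 6 7 7 4], max=7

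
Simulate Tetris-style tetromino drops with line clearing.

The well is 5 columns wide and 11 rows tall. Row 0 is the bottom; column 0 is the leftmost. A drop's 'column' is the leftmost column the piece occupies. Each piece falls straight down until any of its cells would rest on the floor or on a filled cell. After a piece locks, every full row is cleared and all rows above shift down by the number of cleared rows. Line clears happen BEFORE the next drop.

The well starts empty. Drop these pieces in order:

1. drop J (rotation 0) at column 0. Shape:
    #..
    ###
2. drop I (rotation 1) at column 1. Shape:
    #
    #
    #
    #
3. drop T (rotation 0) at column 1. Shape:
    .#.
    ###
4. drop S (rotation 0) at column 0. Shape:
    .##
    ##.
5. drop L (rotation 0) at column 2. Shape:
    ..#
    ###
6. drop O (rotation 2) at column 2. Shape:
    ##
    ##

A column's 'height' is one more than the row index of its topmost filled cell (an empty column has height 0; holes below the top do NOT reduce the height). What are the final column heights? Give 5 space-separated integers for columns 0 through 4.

Drop 1: J rot0 at col 0 lands with bottom-row=0; cleared 0 line(s) (total 0); column heights now [2 1 1 0 0], max=2
Drop 2: I rot1 at col 1 lands with bottom-row=1; cleared 0 line(s) (total 0); column heights now [2 5 1 0 0], max=5
Drop 3: T rot0 at col 1 lands with bottom-row=5; cleared 0 line(s) (total 0); column heights now [2 6 7 6 0], max=7
Drop 4: S rot0 at col 0 lands with bottom-row=6; cleared 0 line(s) (total 0); column heights now [7 8 8 6 0], max=8
Drop 5: L rot0 at col 2 lands with bottom-row=8; cleared 0 line(s) (total 0); column heights now [7 8 9 9 10], max=10
Drop 6: O rot2 at col 2 lands with bottom-row=9; cleared 0 line(s) (total 0); column heights now [7 8 11 11 10], max=11

Answer: 7 8 11 11 10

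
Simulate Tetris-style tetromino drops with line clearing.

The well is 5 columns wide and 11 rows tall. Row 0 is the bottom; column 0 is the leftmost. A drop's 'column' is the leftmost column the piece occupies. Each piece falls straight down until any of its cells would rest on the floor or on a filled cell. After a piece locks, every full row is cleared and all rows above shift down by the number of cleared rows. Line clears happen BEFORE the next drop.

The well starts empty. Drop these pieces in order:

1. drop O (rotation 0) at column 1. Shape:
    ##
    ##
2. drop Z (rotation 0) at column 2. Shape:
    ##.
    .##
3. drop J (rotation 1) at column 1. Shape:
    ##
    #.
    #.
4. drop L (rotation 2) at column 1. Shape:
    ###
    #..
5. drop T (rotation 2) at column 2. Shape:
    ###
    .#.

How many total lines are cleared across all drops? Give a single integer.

Answer: 0

Derivation:
Drop 1: O rot0 at col 1 lands with bottom-row=0; cleared 0 line(s) (total 0); column heights now [0 2 2 0 0], max=2
Drop 2: Z rot0 at col 2 lands with bottom-row=1; cleared 0 line(s) (total 0); column heights now [0 2 3 3 2], max=3
Drop 3: J rot1 at col 1 lands with bottom-row=2; cleared 0 line(s) (total 0); column heights now [0 5 5 3 2], max=5
Drop 4: L rot2 at col 1 lands with bottom-row=5; cleared 0 line(s) (total 0); column heights now [0 7 7 7 2], max=7
Drop 5: T rot2 at col 2 lands with bottom-row=7; cleared 0 line(s) (total 0); column heights now [0 7 9 9 9], max=9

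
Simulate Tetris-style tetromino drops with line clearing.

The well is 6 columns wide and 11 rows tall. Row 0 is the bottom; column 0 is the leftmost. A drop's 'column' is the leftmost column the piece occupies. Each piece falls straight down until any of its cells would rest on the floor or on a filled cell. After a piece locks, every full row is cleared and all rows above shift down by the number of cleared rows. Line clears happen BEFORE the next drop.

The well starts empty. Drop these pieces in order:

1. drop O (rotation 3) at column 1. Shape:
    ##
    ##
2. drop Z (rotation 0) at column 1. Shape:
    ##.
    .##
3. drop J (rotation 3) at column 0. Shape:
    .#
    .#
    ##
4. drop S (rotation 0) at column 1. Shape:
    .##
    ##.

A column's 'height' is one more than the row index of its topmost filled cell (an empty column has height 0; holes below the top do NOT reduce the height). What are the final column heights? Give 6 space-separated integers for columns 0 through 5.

Drop 1: O rot3 at col 1 lands with bottom-row=0; cleared 0 line(s) (total 0); column heights now [0 2 2 0 0 0], max=2
Drop 2: Z rot0 at col 1 lands with bottom-row=2; cleared 0 line(s) (total 0); column heights now [0 4 4 3 0 0], max=4
Drop 3: J rot3 at col 0 lands with bottom-row=4; cleared 0 line(s) (total 0); column heights now [5 7 4 3 0 0], max=7
Drop 4: S rot0 at col 1 lands with bottom-row=7; cleared 0 line(s) (total 0); column heights now [5 8 9 9 0 0], max=9

Answer: 5 8 9 9 0 0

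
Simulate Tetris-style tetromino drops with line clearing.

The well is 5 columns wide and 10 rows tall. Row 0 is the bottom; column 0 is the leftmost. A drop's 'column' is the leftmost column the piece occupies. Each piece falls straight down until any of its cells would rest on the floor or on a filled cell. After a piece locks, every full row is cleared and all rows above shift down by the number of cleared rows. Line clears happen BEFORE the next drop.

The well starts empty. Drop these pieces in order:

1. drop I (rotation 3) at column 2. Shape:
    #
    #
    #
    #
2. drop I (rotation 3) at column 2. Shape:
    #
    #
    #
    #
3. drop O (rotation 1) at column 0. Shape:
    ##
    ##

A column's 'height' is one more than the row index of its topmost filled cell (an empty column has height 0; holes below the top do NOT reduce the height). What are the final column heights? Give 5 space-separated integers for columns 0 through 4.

Drop 1: I rot3 at col 2 lands with bottom-row=0; cleared 0 line(s) (total 0); column heights now [0 0 4 0 0], max=4
Drop 2: I rot3 at col 2 lands with bottom-row=4; cleared 0 line(s) (total 0); column heights now [0 0 8 0 0], max=8
Drop 3: O rot1 at col 0 lands with bottom-row=0; cleared 0 line(s) (total 0); column heights now [2 2 8 0 0], max=8

Answer: 2 2 8 0 0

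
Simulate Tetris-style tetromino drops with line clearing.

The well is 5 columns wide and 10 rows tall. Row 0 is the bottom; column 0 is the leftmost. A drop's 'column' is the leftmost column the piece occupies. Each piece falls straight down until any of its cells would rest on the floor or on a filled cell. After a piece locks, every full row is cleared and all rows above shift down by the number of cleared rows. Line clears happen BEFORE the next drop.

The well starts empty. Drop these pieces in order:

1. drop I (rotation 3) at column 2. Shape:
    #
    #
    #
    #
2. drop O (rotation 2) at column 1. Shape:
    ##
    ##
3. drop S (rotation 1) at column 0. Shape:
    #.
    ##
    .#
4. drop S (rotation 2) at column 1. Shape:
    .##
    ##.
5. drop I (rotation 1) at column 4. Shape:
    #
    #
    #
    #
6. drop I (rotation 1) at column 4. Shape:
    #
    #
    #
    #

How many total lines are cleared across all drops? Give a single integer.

Drop 1: I rot3 at col 2 lands with bottom-row=0; cleared 0 line(s) (total 0); column heights now [0 0 4 0 0], max=4
Drop 2: O rot2 at col 1 lands with bottom-row=4; cleared 0 line(s) (total 0); column heights now [0 6 6 0 0], max=6
Drop 3: S rot1 at col 0 lands with bottom-row=6; cleared 0 line(s) (total 0); column heights now [9 8 6 0 0], max=9
Drop 4: S rot2 at col 1 lands with bottom-row=8; cleared 0 line(s) (total 0); column heights now [9 9 10 10 0], max=10
Drop 5: I rot1 at col 4 lands with bottom-row=0; cleared 0 line(s) (total 0); column heights now [9 9 10 10 4], max=10
Drop 6: I rot1 at col 4 lands with bottom-row=4; cleared 0 line(s) (total 0); column heights now [9 9 10 10 8], max=10

Answer: 0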